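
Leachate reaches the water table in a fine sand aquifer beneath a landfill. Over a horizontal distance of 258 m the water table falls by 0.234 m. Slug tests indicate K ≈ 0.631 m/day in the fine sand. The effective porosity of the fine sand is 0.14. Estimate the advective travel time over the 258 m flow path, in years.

Hydraulic gradient i = Δh / L = 0.234 / 258 = 0.0009070.
Darcy flux q = K · i = 0.6310 × 0.0009070 = 0.0005723 m/day.
Seepage velocity v = q / n_e = 0.0005723 / 0.14 = 0.004088 m/day.
Travel time t = L / v = 258 / 0.004088 = 63113 days = 172.8 years.

173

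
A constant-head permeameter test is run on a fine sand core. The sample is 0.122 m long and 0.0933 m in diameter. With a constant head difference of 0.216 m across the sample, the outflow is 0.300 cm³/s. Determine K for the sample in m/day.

Cross-sectional area A = π·(d/2)² = π × (0.0933/2)² = 0.006837 m².
Convert discharge: 0.300 cm³/s = 3.000e-07 m³/s.
Darcy's law rearranged: K = Q·L / (A·Δh) = 3.000e-07 × 0.122 / (0.006837 × 0.216) = 2.478e-05 m/s = 2.141 m/day.

2.14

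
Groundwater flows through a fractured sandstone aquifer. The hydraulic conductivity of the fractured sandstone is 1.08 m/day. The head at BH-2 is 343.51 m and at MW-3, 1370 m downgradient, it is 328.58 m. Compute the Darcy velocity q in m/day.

Hydraulic gradient i = (343.51 − 328.58) / 1370 = 14.93 / 1370 = 0.01090.
Specific discharge q = K · i = 1.080 × 0.01090 = 0.01177 m/day.

0.0118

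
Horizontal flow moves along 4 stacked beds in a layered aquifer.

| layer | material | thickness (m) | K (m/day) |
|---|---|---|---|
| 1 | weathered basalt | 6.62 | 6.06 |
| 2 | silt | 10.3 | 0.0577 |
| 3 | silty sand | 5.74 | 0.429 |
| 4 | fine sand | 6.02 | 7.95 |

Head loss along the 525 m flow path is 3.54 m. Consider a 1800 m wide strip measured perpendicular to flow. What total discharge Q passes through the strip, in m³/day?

Flow is parallel to layering, so each bed carries its own Darcy discharge and the transmissivities add.
Σ(K_i·b_i) = 6.06×6.62 + 0.0577×10.3 + 0.429×5.74 + 7.95×6.02 = 91.03 m²/day.
Hydraulic gradient i = Δh / L = 3.54 / 525 = 0.006743.
Q = Σ(K_i·b_i) · W · i = 91.03 × 1800 × 0.006743 = 1105 m³/day.

1100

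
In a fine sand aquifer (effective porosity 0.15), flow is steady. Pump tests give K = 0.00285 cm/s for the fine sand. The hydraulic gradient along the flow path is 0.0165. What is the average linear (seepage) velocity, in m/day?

Convert K: 0.00285 cm/s × 864 = 2.462 m/day.
Hydraulic gradient i = 0.0165.
Darcy flux q = K · i = 2.462 × 0.01650 = 0.04063 m/day.
Seepage velocity v = q / n_e = 0.04063 / 0.15 = 0.2709 m/day.

0.271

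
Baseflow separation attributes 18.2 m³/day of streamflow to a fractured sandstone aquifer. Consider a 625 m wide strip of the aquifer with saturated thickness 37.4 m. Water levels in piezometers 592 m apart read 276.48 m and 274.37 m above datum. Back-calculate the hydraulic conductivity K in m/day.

Cross-sectional area A = 625 × 37.4 = 23375 m².
Hydraulic gradient i = (276.48 − 274.37) / 592 = 2.11 / 592 = 0.003564.
From Q = K·A·i, K = Q / (A·i) = 18.2 / (23375 × 0.003564) = 0.2185 m/day.

0.218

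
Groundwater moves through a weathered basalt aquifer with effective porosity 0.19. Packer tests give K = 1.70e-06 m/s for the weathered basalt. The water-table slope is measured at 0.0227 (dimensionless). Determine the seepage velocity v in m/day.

Convert K: 1.70e-06 m/s × 86400 = 0.1469 m/day.
Hydraulic gradient i = 0.0227.
Darcy flux q = K · i = 0.1469 × 0.02270 = 0.003334 m/day.
Seepage velocity v = q / n_e = 0.003334 / 0.19 = 0.01755 m/day.

0.0175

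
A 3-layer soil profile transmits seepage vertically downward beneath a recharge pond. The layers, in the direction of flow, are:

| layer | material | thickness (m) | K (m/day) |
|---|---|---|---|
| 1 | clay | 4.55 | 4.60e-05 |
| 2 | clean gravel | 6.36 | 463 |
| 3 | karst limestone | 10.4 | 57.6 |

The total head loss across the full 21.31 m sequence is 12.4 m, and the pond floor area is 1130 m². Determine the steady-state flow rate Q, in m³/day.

0.142

Flow is perpendicular to layering, so the layers act in series and the equivalent K is the thickness-weighted harmonic mean.
Total thickness L = 4.55 + 6.36 + 10.4 = 21.31 m.
Σ(b_i/K_i) = 4.55/4.60e-05 + 6.36/463 + 10.4/57.6 = 98913 d.
K_eq = L / Σ(b_i/K_i) = 21.31 / 98913 = 0.0002154 m/day.
Q = K_eq · A · (Δh/L) = 0.0002154 × 1130 × (12.4/21.31) = 0.1417 m³/day.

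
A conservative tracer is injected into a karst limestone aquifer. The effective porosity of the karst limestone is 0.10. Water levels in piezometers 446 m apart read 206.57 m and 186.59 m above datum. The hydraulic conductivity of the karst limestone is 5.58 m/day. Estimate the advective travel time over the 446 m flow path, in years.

0.488

Hydraulic gradient i = (206.57 − 186.59) / 446 = 19.98 / 446 = 0.04480.
Darcy flux q = K · i = 5.580 × 0.04480 = 0.2500 m/day.
Seepage velocity v = q / n_e = 0.2500 / 0.10 = 2.500 m/day.
Travel time t = L / v = 446 / 2.500 = 178.4 days = 0.4885 years.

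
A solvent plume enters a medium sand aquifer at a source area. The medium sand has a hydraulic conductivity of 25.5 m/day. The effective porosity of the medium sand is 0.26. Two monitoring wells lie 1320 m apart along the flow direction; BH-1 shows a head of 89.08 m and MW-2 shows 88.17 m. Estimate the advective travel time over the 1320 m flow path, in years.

53.5

Hydraulic gradient i = (89.08 − 88.17) / 1320 = 0.91 / 1320 = 0.0006894.
Darcy flux q = K · i = 25.50 × 0.0006894 = 0.01758 m/day.
Seepage velocity v = q / n_e = 0.01758 / 0.26 = 0.06761 m/day.
Travel time t = L / v = 1320 / 0.06761 = 19523 days = 53.45 years.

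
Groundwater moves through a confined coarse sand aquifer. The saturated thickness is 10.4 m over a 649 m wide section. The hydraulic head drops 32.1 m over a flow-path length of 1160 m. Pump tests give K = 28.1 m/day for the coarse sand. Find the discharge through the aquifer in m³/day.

Cross-sectional area A = 649 × 10.4 = 6750 m².
Hydraulic gradient i = Δh / L = 32.1 / 1160 = 0.02767.
Darcy's law: Q = K · A · i = 28.10 × 6750 × 0.02767 = 5248 m³/day.

5250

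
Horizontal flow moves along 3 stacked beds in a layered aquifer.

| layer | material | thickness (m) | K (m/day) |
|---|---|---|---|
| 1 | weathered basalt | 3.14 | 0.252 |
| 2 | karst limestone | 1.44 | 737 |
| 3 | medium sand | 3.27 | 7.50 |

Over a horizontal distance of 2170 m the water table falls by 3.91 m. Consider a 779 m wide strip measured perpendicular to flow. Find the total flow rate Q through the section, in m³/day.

Flow is parallel to layering, so each bed carries its own Darcy discharge and the transmissivities add.
Σ(K_i·b_i) = 0.252×3.14 + 737×1.44 + 7.50×3.27 = 1087 m²/day.
Hydraulic gradient i = Δh / L = 3.91 / 2170 = 0.001802.
Q = Σ(K_i·b_i) · W · i = 1087 × 779 × 0.001802 = 1525 m³/day.

1530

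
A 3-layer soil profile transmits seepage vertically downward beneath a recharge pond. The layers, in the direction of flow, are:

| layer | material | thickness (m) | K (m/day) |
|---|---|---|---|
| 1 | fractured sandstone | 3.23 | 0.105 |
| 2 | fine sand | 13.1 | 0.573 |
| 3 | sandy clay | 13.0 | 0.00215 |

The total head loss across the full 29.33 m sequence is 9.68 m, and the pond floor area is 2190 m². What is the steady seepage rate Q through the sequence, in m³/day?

Flow is perpendicular to layering, so the layers act in series and the equivalent K is the thickness-weighted harmonic mean.
Total thickness L = 3.23 + 13.1 + 13.0 = 29.33 m.
Σ(b_i/K_i) = 3.23/0.105 + 13.1/0.573 + 13.0/0.00215 = 6100 d.
K_eq = L / Σ(b_i/K_i) = 29.33 / 6100 = 0.004808 m/day.
Q = K_eq · A · (Δh/L) = 0.004808 × 2190 × (9.68/29.33) = 3.475 m³/day.

3.48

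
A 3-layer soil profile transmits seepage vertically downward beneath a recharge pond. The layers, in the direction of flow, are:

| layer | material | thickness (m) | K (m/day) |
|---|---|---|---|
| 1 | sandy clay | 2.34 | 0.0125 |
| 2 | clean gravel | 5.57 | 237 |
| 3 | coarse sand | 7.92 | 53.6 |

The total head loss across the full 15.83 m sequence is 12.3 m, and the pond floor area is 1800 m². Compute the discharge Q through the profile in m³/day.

Flow is perpendicular to layering, so the layers act in series and the equivalent K is the thickness-weighted harmonic mean.
Total thickness L = 2.34 + 5.57 + 7.92 = 15.83 m.
Σ(b_i/K_i) = 2.34/0.0125 + 5.57/237 + 7.92/53.6 = 187.4 d.
K_eq = L / Σ(b_i/K_i) = 15.83 / 187.4 = 0.08448 m/day.
Q = K_eq · A · (Δh/L) = 0.08448 × 1800 × (12.3/15.83) = 118.2 m³/day.

118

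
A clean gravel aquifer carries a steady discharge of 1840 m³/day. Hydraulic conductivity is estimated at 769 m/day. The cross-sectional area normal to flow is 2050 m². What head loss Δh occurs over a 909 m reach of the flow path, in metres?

From Q = K·A·i, i = Q / (K·A) = 1840 / (769.0 × 2050) = 0.001167.
Head loss Δh = i · L = 0.001167 × 909 = 1.061 m.

1.06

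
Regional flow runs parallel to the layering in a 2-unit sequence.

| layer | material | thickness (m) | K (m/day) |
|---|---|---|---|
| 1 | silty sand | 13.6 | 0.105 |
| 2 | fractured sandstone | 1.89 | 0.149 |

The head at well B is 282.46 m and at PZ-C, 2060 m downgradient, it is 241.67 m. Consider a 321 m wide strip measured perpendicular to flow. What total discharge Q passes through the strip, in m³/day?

10.9

Flow is parallel to layering, so each bed carries its own Darcy discharge and the transmissivities add.
Σ(K_i·b_i) = 0.105×13.6 + 0.149×1.89 = 1.710 m²/day.
Hydraulic gradient i = (282.46 − 241.67) / 2060 = 40.79 / 2060 = 0.01980.
Q = Σ(K_i·b_i) · W · i = 1.710 × 321 × 0.01980 = 10.87 m³/day.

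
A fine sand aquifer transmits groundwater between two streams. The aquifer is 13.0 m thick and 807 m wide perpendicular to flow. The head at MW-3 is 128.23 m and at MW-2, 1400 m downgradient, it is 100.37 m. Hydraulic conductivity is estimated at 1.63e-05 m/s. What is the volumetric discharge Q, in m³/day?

Convert K: 1.63e-05 m/s × 86400 = 1.408 m/day.
Cross-sectional area A = 807 × 13.0 = 10491 m².
Hydraulic gradient i = (128.23 − 100.37) / 1400 = 27.86 / 1400 = 0.01990.
Darcy's law: Q = K · A · i = 1.408 × 10491 × 0.01990 = 294.0 m³/day.

294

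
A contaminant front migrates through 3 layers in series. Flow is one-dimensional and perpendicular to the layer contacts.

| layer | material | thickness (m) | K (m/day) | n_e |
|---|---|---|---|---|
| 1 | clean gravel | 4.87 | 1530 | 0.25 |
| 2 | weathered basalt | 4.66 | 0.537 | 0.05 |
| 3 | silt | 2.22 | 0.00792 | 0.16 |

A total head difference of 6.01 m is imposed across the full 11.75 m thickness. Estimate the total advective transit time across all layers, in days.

With flow normal to the layers, continuity requires the same specific discharge q through every layer.
Σ(b_i/K_i) = 4.87/1530 + 4.66/0.537 + 2.22/0.00792 = 289.0 d.
q = Δh / Σ(b_i/K_i) = 6.01 / 289.0 = 0.02080 m/day.
In each layer the seepage velocity is v_i = q/n_i, so the layer transit time is t_i = b_i·n_i / q:
  layer 1 (clean gravel): t_1 = 4.87 × 0.25 / 0.02080 = 58.54 d
  layer 2 (weathered basalt): t_2 = 4.66 × 0.05 / 0.02080 = 11.20 d
  layer 3 (silt): t_3 = 2.22 × 0.16 / 0.02080 = 17.08 d
Total t = Σ t_i = 86.83 days.

86.8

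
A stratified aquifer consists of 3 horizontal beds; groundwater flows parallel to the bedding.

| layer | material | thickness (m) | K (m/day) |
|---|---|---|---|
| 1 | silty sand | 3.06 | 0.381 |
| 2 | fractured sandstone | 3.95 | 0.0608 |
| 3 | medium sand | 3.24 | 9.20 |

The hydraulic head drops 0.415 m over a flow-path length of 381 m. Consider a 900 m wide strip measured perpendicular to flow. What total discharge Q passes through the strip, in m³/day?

Flow is parallel to layering, so each bed carries its own Darcy discharge and the transmissivities add.
Σ(K_i·b_i) = 0.381×3.06 + 0.0608×3.95 + 9.20×3.24 = 31.21 m²/day.
Hydraulic gradient i = Δh / L = 0.415 / 381 = 0.001089.
Q = Σ(K_i·b_i) · W · i = 31.21 × 900 × 0.001089 = 30.60 m³/day.

30.6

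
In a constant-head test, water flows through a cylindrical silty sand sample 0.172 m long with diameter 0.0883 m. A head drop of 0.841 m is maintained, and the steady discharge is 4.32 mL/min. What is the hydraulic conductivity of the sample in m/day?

0.208

Cross-sectional area A = π·(d/2)² = π × (0.0883/2)² = 0.006124 m².
Convert discharge: 4.32 mL/min = 7.200e-08 m³/s.
Darcy's law rearranged: K = Q·L / (A·Δh) = 7.200e-08 × 0.172 / (0.006124 × 0.841) = 2.405e-06 m/s = 0.2078 m/day.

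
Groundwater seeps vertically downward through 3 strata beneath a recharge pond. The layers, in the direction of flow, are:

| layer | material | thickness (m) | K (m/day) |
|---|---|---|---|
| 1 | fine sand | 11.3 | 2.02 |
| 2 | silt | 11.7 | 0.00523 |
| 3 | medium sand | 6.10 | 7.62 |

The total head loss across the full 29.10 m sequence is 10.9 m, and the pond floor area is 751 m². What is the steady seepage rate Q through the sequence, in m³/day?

3.65

Flow is perpendicular to layering, so the layers act in series and the equivalent K is the thickness-weighted harmonic mean.
Total thickness L = 11.3 + 11.7 + 6.10 = 29.10 m.
Σ(b_i/K_i) = 11.3/2.02 + 11.7/0.00523 + 6.10/7.62 = 2243 d.
K_eq = L / Σ(b_i/K_i) = 29.10 / 2243 = 0.01297 m/day.
Q = K_eq · A · (Δh/L) = 0.01297 × 751 × (10.9/29.10) = 3.649 m³/day.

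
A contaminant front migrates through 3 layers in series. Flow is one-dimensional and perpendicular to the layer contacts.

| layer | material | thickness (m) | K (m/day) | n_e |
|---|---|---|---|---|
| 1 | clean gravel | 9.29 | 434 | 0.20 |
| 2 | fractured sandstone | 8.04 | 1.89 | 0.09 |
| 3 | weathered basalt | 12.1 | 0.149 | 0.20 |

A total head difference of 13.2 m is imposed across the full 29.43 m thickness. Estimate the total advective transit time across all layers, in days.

32.4

With flow normal to the layers, continuity requires the same specific discharge q through every layer.
Σ(b_i/K_i) = 9.29/434 + 8.04/1.89 + 12.1/0.149 = 85.48 d.
q = Δh / Σ(b_i/K_i) = 13.2 / 85.48 = 0.1544 m/day.
In each layer the seepage velocity is v_i = q/n_i, so the layer transit time is t_i = b_i·n_i / q:
  layer 1 (clean gravel): t_1 = 9.29 × 0.20 / 0.1544 = 12.03 d
  layer 2 (fractured sandstone): t_2 = 8.04 × 0.09 / 0.1544 = 4.686 d
  layer 3 (weathered basalt): t_3 = 12.1 × 0.20 / 0.1544 = 15.67 d
Total t = Σ t_i = 32.39 days.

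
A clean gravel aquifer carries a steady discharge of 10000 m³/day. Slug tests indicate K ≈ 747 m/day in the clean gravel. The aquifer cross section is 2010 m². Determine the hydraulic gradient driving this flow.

0.00666

From Q = K·A·i, i = Q / (K·A) = 10000 / (747.0 × 2010) = 0.006660.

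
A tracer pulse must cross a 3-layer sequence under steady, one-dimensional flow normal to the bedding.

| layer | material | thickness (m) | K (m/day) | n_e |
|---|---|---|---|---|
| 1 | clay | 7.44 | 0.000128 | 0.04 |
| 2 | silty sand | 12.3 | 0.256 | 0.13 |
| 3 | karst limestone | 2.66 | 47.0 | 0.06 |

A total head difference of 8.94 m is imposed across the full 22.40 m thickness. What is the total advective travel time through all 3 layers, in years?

With flow normal to the layers, continuity requires the same specific discharge q through every layer.
Σ(b_i/K_i) = 7.44/0.000128 + 12.3/0.256 + 2.66/47.0 = 58173 d.
q = Δh / Σ(b_i/K_i) = 8.94 / 58173 = 0.0001537 m/day.
In each layer the seepage velocity is v_i = q/n_i, so the layer transit time is t_i = b_i·n_i / q:
  layer 1 (clay): t_1 = 7.44 × 0.04 / 0.0001537 = 1937 d
  layer 2 (silty sand): t_2 = 12.3 × 0.13 / 0.0001537 = 10405 d
  layer 3 (karst limestone): t_3 = 2.66 × 0.06 / 0.0001537 = 1039 d
Total t = Σ t_i = 13380 days = 36.63 years.

36.6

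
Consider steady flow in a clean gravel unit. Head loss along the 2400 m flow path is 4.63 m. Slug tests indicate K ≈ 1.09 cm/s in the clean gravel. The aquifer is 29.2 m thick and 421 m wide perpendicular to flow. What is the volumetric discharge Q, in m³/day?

22300

Convert K: 1.09 cm/s × 864 = 941.8 m/day.
Cross-sectional area A = 421 × 29.2 = 12293 m².
Hydraulic gradient i = Δh / L = 4.63 / 2400 = 0.001929.
Darcy's law: Q = K · A · i = 941.8 × 12293 × 0.001929 = 22334 m³/day.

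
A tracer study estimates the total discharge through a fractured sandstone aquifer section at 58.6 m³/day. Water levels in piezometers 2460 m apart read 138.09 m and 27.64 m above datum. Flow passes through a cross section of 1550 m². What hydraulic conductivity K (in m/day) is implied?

Hydraulic gradient i = (138.09 − 27.64) / 2460 = 110.45 / 2460 = 0.04490.
From Q = K·A·i, K = Q / (A·i) = 58.6 / (1550 × 0.04490) = 0.8420 m/day.

0.842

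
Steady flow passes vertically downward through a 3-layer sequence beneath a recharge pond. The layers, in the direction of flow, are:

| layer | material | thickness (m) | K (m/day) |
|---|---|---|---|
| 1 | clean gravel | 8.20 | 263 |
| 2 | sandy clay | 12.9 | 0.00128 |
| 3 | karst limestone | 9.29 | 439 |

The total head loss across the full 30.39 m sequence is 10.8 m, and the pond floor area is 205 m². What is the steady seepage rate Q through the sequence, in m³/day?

Flow is perpendicular to layering, so the layers act in series and the equivalent K is the thickness-weighted harmonic mean.
Total thickness L = 8.20 + 12.9 + 9.29 = 30.39 m.
Σ(b_i/K_i) = 8.20/263 + 12.9/0.00128 + 9.29/439 = 10078 d.
K_eq = L / Σ(b_i/K_i) = 30.39 / 10078 = 0.003015 m/day.
Q = K_eq · A · (Δh/L) = 0.003015 × 205 × (10.8/30.39) = 0.2197 m³/day.

0.220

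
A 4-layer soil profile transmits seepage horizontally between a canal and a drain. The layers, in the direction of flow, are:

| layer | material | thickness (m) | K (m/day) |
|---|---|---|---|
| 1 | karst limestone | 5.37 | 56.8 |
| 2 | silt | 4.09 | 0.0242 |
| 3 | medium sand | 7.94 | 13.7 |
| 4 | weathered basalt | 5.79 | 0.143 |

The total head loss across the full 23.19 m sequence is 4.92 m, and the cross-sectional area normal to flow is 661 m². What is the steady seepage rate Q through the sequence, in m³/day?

Flow is perpendicular to layering, so the layers act in series and the equivalent K is the thickness-weighted harmonic mean.
Total thickness L = 5.37 + 4.09 + 7.94 + 5.79 = 23.19 m.
Σ(b_i/K_i) = 5.37/56.8 + 4.09/0.0242 + 7.94/13.7 + 5.79/0.143 = 210.2 d.
K_eq = L / Σ(b_i/K_i) = 23.19 / 210.2 = 0.1103 m/day.
Q = K_eq · A · (Δh/L) = 0.1103 × 661 × (4.92/23.19) = 15.47 m³/day.

15.5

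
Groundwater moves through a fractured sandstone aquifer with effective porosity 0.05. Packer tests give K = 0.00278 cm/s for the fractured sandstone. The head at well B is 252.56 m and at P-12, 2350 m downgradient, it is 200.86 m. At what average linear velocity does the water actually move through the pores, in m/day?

Convert K: 0.00278 cm/s × 864 = 2.402 m/day.
Hydraulic gradient i = (252.56 − 200.86) / 2350 = 51.7 / 2350 = 0.02200.
Darcy flux q = K · i = 2.402 × 0.02200 = 0.05284 m/day.
Seepage velocity v = q / n_e = 0.05284 / 0.05 = 1.057 m/day.

1.06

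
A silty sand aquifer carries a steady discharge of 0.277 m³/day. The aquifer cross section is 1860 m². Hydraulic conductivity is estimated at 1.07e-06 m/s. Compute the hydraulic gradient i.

Convert K: 1.07e-06 m/s × 86400 = 0.09245 m/day.
From Q = K·A·i, i = Q / (K·A) = 0.277 / (0.09245 × 1860) = 0.001611.

0.00161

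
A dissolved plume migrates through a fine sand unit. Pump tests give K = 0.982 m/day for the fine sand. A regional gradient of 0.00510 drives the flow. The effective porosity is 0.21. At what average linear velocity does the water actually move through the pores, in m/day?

0.0238

Hydraulic gradient i = 0.00510.
Darcy flux q = K · i = 0.9820 × 0.005100 = 0.005008 m/day.
Seepage velocity v = q / n_e = 0.005008 / 0.21 = 0.02385 m/day.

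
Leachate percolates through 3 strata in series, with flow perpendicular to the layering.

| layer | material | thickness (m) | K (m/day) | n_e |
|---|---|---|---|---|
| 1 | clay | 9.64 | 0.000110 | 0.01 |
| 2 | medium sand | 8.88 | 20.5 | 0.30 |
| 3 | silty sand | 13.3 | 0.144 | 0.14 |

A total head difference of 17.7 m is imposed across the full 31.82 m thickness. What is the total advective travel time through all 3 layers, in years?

With flow normal to the layers, continuity requires the same specific discharge q through every layer.
Σ(b_i/K_i) = 9.64/0.000110 + 8.88/20.5 + 13.3/0.144 = 87729 d.
q = Δh / Σ(b_i/K_i) = 17.7 / 87729 = 0.0002018 m/day.
In each layer the seepage velocity is v_i = q/n_i, so the layer transit time is t_i = b_i·n_i / q:
  layer 1 (clay): t_1 = 9.64 × 0.01 / 0.0002018 = 477.8 d
  layer 2 (medium sand): t_2 = 8.88 × 0.30 / 0.0002018 = 13204 d
  layer 3 (silty sand): t_3 = 13.3 × 0.14 / 0.0002018 = 9229 d
Total t = Σ t_i = 22911 days = 62.73 years.

62.7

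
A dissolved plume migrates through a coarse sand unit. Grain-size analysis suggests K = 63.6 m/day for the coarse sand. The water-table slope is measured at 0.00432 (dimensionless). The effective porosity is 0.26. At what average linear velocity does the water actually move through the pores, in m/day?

1.06

Hydraulic gradient i = 0.00432.
Darcy flux q = K · i = 63.60 × 0.004320 = 0.2748 m/day.
Seepage velocity v = q / n_e = 0.2748 / 0.26 = 1.057 m/day.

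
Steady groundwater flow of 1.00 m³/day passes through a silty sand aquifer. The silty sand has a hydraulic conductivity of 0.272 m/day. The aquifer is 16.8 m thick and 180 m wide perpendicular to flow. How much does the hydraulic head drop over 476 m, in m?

Cross-sectional area A = 180 × 16.8 = 3024 m².
From Q = K·A·i, i = Q / (K·A) = 1.00 / (0.2720 × 3024) = 0.001216.
Head loss Δh = i · L = 0.001216 × 476 = 0.5787 m.

0.579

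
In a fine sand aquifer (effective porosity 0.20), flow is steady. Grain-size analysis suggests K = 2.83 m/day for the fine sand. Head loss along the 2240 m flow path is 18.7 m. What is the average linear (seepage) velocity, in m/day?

0.118

Hydraulic gradient i = Δh / L = 18.7 / 2240 = 0.008348.
Darcy flux q = K · i = 2.830 × 0.008348 = 0.02363 m/day.
Seepage velocity v = q / n_e = 0.02363 / 0.20 = 0.1181 m/day.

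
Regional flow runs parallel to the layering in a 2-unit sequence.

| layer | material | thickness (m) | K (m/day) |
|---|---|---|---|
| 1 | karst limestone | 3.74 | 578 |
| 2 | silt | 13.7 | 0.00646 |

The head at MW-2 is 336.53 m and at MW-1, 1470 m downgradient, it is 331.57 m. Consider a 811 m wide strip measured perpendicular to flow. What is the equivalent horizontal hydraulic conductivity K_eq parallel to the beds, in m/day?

124

Flow is parallel to layering, so each bed carries its own Darcy discharge and the transmissivities add.
Σ(K_i·b_i) = 578×3.74 + 0.00646×13.7 = 2162 m²/day.
Total thickness b = 17.44 m, so K_eq = Σ(K_i·b_i)/b = 124.0 m/day.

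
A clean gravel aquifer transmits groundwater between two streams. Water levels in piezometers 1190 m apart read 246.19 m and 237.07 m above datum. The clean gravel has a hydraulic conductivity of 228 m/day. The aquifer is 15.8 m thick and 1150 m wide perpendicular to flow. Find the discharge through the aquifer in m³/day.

Cross-sectional area A = 1150 × 15.8 = 18170 m².
Hydraulic gradient i = (246.19 − 237.07) / 1190 = 9.12 / 1190 = 0.007664.
Darcy's law: Q = K · A · i = 228.0 × 18170 × 0.007664 = 31750 m³/day.

31700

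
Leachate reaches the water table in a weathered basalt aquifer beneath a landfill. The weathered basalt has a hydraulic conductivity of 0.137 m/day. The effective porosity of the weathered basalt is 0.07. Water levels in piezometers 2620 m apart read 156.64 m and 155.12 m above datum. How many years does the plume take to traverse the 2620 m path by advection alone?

Hydraulic gradient i = (156.64 − 155.12) / 2620 = 1.52 / 2620 = 0.0005802.
Darcy flux q = K · i = 0.1370 × 0.0005802 = 7.948e-05 m/day.
Seepage velocity v = q / n_e = 7.948e-05 / 0.07 = 0.001135 m/day.
Travel time t = L / v = 2620 / 0.001135 = 2.307e+06 days = 6318 years.

6320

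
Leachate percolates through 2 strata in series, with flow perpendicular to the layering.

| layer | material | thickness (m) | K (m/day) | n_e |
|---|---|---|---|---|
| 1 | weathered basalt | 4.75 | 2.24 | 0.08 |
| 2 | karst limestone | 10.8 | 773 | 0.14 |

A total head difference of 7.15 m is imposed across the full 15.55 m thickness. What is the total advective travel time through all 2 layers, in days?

0.565

With flow normal to the layers, continuity requires the same specific discharge q through every layer.
Σ(b_i/K_i) = 4.75/2.24 + 10.8/773 = 2.135 d.
q = Δh / Σ(b_i/K_i) = 7.15 / 2.135 = 3.350 m/day.
In each layer the seepage velocity is v_i = q/n_i, so the layer transit time is t_i = b_i·n_i / q:
  layer 1 (weathered basalt): t_1 = 4.75 × 0.08 / 3.350 = 0.1134 d
  layer 2 (karst limestone): t_2 = 10.8 × 0.14 / 3.350 = 0.4514 d
Total t = Σ t_i = 0.5648 days.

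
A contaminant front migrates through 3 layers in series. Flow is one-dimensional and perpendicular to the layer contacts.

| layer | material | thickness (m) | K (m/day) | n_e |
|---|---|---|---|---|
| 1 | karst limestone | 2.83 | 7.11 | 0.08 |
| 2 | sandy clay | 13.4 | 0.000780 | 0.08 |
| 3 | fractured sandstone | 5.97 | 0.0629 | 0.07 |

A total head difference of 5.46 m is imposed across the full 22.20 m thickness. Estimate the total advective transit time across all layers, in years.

14.9

With flow normal to the layers, continuity requires the same specific discharge q through every layer.
Σ(b_i/K_i) = 2.83/7.11 + 13.4/0.000780 + 5.97/0.0629 = 17275 d.
q = Δh / Σ(b_i/K_i) = 5.46 / 17275 = 0.0003161 m/day.
In each layer the seepage velocity is v_i = q/n_i, so the layer transit time is t_i = b_i·n_i / q:
  layer 1 (karst limestone): t_1 = 2.83 × 0.08 / 0.0003161 = 716.3 d
  layer 2 (sandy clay): t_2 = 13.4 × 0.08 / 0.0003161 = 3392 d
  layer 3 (fractured sandstone): t_3 = 5.97 × 0.07 / 0.0003161 = 1322 d
Total t = Σ t_i = 5430 days = 14.87 years.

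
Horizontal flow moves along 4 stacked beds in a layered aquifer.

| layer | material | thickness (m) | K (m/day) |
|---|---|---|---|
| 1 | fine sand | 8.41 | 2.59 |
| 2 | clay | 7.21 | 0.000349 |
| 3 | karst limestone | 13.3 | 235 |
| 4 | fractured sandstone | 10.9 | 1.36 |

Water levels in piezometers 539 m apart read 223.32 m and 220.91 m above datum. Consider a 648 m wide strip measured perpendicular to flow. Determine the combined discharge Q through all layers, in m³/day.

Flow is parallel to layering, so each bed carries its own Darcy discharge and the transmissivities add.
Σ(K_i·b_i) = 2.59×8.41 + 0.000349×7.21 + 235×13.3 + 1.36×10.9 = 3162 m²/day.
Hydraulic gradient i = (223.32 − 220.91) / 539 = 2.41 / 539 = 0.004471.
Q = Σ(K_i·b_i) · W · i = 3162 × 648 × 0.004471 = 9162 m³/day.

9160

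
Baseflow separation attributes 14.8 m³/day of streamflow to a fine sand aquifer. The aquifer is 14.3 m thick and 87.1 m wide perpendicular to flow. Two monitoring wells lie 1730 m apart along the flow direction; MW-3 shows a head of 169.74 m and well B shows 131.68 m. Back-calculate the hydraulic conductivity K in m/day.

Cross-sectional area A = 87.1 × 14.3 = 1246 m².
Hydraulic gradient i = (169.74 − 131.68) / 1730 = 38.06 / 1730 = 0.02200.
From Q = K·A·i, K = Q / (A·i) = 14.8 / (1246 × 0.02200) = 0.5401 m/day.

0.540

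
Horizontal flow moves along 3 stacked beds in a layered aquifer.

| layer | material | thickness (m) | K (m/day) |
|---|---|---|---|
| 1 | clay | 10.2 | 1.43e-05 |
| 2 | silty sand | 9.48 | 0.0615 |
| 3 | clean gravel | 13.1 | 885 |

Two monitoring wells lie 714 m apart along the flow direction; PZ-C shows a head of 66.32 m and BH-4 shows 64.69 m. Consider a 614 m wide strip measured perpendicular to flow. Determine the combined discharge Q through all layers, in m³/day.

16300

Flow is parallel to layering, so each bed carries its own Darcy discharge and the transmissivities add.
Σ(K_i·b_i) = 1.43e-05×10.2 + 0.0615×9.48 + 885×13.1 = 11594 m²/day.
Hydraulic gradient i = (66.32 − 64.69) / 714 = 1.63 / 714 = 0.002283.
Q = Σ(K_i·b_i) · W · i = 11594 × 614 × 0.002283 = 16252 m³/day.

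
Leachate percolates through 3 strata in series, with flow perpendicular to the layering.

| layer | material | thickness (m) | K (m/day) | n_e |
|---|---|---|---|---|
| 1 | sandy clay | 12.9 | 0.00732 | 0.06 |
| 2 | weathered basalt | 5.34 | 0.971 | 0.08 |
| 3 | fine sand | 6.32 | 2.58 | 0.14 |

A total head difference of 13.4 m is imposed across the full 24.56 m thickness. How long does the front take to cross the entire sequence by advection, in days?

With flow normal to the layers, continuity requires the same specific discharge q through every layer.
Σ(b_i/K_i) = 12.9/0.00732 + 5.34/0.971 + 6.32/2.58 = 1770 d.
q = Δh / Σ(b_i/K_i) = 13.4 / 1770 = 0.007570 m/day.
In each layer the seepage velocity is v_i = q/n_i, so the layer transit time is t_i = b_i·n_i / q:
  layer 1 (sandy clay): t_1 = 12.9 × 0.06 / 0.007570 = 102.3 d
  layer 2 (weathered basalt): t_2 = 5.34 × 0.08 / 0.007570 = 56.44 d
  layer 3 (fine sand): t_3 = 6.32 × 0.14 / 0.007570 = 116.9 d
Total t = Σ t_i = 275.6 days.

276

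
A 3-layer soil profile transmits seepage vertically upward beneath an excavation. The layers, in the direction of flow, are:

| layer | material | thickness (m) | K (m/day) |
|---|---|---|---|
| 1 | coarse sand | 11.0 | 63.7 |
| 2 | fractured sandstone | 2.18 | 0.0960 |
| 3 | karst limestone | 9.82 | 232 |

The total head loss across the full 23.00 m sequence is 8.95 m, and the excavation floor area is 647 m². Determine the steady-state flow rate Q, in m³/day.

253

Flow is perpendicular to layering, so the layers act in series and the equivalent K is the thickness-weighted harmonic mean.
Total thickness L = 11.0 + 2.18 + 9.82 = 23.00 m.
Σ(b_i/K_i) = 11.0/63.7 + 2.18/0.0960 + 9.82/232 = 22.92 d.
K_eq = L / Σ(b_i/K_i) = 23.00 / 22.92 = 1.003 m/day.
Q = K_eq · A · (Δh/L) = 1.003 × 647 × (8.95/23.00) = 252.6 m³/day.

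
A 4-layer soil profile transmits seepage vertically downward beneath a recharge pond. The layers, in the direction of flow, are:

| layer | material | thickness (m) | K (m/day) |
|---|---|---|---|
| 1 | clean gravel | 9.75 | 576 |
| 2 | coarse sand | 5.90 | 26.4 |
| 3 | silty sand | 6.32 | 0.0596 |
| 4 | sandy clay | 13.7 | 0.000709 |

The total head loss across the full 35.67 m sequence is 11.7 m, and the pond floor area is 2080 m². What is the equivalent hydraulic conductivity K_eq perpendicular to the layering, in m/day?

Flow is perpendicular to layering, so the layers act in series and the equivalent K is the thickness-weighted harmonic mean.
Total thickness L = 9.75 + 5.90 + 6.32 + 13.7 = 35.67 m.
Σ(b_i/K_i) = 9.75/576 + 5.90/26.4 + 6.32/0.0596 + 13.7/0.000709 = 19429 d.
K_eq = L / Σ(b_i/K_i) = 35.67 / 19429 = 0.001836 m/day.

0.00184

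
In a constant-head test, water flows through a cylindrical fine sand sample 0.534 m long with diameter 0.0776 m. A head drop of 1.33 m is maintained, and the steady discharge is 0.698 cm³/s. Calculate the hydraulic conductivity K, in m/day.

Cross-sectional area A = π·(d/2)² = π × (0.0776/2)² = 0.004729 m².
Convert discharge: 0.698 cm³/s = 6.980e-07 m³/s.
Darcy's law rearranged: K = Q·L / (A·Δh) = 6.980e-07 × 0.534 / (0.004729 × 1.33) = 5.926e-05 m/s = 5.120 m/day.

5.12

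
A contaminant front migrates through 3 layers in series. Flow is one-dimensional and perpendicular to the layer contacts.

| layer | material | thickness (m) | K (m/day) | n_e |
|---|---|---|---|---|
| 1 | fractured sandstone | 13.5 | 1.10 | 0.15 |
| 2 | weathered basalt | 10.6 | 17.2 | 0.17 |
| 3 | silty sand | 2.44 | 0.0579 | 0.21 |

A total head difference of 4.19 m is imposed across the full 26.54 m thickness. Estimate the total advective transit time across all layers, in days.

With flow normal to the layers, continuity requires the same specific discharge q through every layer.
Σ(b_i/K_i) = 13.5/1.10 + 10.6/17.2 + 2.44/0.0579 = 55.03 d.
q = Δh / Σ(b_i/K_i) = 4.19 / 55.03 = 0.07614 m/day.
In each layer the seepage velocity is v_i = q/n_i, so the layer transit time is t_i = b_i·n_i / q:
  layer 1 (fractured sandstone): t_1 = 13.5 × 0.15 / 0.07614 = 26.60 d
  layer 2 (weathered basalt): t_2 = 10.6 × 0.17 / 0.07614 = 23.67 d
  layer 3 (silty sand): t_3 = 2.44 × 0.21 / 0.07614 = 6.730 d
Total t = Σ t_i = 56.99 days.

57.0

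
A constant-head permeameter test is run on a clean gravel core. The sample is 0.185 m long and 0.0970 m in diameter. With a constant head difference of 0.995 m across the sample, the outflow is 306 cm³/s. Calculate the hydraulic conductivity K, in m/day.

665

Cross-sectional area A = π·(d/2)² = π × (0.0970/2)² = 0.007390 m².
Convert discharge: 306 cm³/s = 0.0003060 m³/s.
Darcy's law rearranged: K = Q·L / (A·Δh) = 0.0003060 × 0.185 / (0.007390 × 0.995) = 0.007699 m/s = 665.2 m/day.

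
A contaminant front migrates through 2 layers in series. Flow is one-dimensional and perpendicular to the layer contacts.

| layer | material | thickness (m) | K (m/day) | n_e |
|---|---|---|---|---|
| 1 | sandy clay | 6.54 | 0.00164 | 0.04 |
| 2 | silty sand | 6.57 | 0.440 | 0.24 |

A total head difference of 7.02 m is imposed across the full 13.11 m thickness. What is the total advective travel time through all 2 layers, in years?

With flow normal to the layers, continuity requires the same specific discharge q through every layer.
Σ(b_i/K_i) = 6.54/0.00164 + 6.57/0.440 = 4003 d.
q = Δh / Σ(b_i/K_i) = 7.02 / 4003 = 0.001754 m/day.
In each layer the seepage velocity is v_i = q/n_i, so the layer transit time is t_i = b_i·n_i / q:
  layer 1 (sandy clay): t_1 = 6.54 × 0.04 / 0.001754 = 149.2 d
  layer 2 (silty sand): t_2 = 6.57 × 0.24 / 0.001754 = 899.1 d
Total t = Σ t_i = 1048 days = 2.870 years.

2.87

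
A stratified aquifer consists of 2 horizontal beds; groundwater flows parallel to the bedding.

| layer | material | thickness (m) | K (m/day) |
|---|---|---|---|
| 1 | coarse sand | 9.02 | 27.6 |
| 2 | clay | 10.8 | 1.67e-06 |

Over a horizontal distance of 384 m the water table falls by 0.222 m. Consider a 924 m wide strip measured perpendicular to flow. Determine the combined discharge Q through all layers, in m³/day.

Flow is parallel to layering, so each bed carries its own Darcy discharge and the transmissivities add.
Σ(K_i·b_i) = 27.6×9.02 + 1.67e-06×10.8 = 249.0 m²/day.
Hydraulic gradient i = Δh / L = 0.222 / 384 = 0.0005781.
Q = Σ(K_i·b_i) · W · i = 249.0 × 924 × 0.0005781 = 133.0 m³/day.

133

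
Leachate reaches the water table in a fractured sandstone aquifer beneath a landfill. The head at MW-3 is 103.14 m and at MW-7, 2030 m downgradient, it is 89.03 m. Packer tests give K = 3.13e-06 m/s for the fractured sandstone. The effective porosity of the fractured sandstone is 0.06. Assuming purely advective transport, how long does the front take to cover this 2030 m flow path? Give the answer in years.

Convert K: 3.13e-06 m/s × 86400 = 0.2704 m/day.
Hydraulic gradient i = (103.14 − 89.03) / 2030 = 14.11 / 2030 = 0.006951.
Darcy flux q = K · i = 0.2704 × 0.006951 = 0.001880 m/day.
Seepage velocity v = q / n_e = 0.001880 / 0.06 = 0.03133 m/day.
Travel time t = L / v = 2030 / 0.03133 = 64797 days = 177.4 years.

177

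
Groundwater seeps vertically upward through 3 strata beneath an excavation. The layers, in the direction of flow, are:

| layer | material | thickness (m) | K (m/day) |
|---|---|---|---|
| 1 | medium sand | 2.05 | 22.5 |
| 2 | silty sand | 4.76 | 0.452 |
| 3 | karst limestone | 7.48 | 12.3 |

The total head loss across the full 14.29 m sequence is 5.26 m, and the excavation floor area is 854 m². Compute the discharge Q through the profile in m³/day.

400

Flow is perpendicular to layering, so the layers act in series and the equivalent K is the thickness-weighted harmonic mean.
Total thickness L = 2.05 + 4.76 + 7.48 = 14.29 m.
Σ(b_i/K_i) = 2.05/22.5 + 4.76/0.452 + 7.48/12.3 = 11.23 d.
K_eq = L / Σ(b_i/K_i) = 14.29 / 11.23 = 1.272 m/day.
Q = K_eq · A · (Δh/L) = 1.272 × 854 × (5.26/14.29) = 400.0 m³/day.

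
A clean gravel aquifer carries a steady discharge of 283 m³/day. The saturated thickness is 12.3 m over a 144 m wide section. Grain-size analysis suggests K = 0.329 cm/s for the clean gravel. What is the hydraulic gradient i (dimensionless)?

Convert K: 0.329 cm/s × 864 = 284.3 m/day.
Cross-sectional area A = 144 × 12.3 = 1771 m².
From Q = K·A·i, i = Q / (K·A) = 283 / (284.3 × 1771) = 0.0005621.

0.000562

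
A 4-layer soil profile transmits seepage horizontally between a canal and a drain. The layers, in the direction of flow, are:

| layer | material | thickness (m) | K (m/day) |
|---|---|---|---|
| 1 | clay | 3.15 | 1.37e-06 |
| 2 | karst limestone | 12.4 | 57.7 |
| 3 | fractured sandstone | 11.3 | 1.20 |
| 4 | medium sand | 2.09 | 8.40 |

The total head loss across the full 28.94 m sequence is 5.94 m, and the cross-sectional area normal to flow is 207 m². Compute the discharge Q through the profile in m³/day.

Flow is perpendicular to layering, so the layers act in series and the equivalent K is the thickness-weighted harmonic mean.
Total thickness L = 3.15 + 12.4 + 11.3 + 2.09 = 28.94 m.
Σ(b_i/K_i) = 3.15/1.37e-06 + 12.4/57.7 + 11.3/1.20 + 2.09/8.40 = 2.299e+06 d.
K_eq = L / Σ(b_i/K_i) = 28.94 / 2.299e+06 = 1.259e-05 m/day.
Q = K_eq · A · (Δh/L) = 1.259e-05 × 207 × (5.94/28.94) = 0.0005348 m³/day.

0.000535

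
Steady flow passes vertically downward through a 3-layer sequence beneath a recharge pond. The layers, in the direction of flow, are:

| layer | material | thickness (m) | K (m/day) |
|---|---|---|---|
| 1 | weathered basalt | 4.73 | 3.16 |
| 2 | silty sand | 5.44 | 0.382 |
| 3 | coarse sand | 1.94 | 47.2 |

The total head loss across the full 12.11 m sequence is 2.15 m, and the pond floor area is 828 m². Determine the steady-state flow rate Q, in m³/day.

Flow is perpendicular to layering, so the layers act in series and the equivalent K is the thickness-weighted harmonic mean.
Total thickness L = 4.73 + 5.44 + 1.94 = 12.11 m.
Σ(b_i/K_i) = 4.73/3.16 + 5.44/0.382 + 1.94/47.2 = 15.78 d.
K_eq = L / Σ(b_i/K_i) = 12.11 / 15.78 = 0.7675 m/day.
Q = K_eq · A · (Δh/L) = 0.7675 × 828 × (2.15/12.11) = 112.8 m³/day.

113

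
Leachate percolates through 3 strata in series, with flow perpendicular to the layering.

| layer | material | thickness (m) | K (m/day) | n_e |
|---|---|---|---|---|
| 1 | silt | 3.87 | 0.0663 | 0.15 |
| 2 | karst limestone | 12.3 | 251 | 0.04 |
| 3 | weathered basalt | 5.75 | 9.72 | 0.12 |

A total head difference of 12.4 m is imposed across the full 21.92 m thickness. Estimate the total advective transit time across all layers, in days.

With flow normal to the layers, continuity requires the same specific discharge q through every layer.
Σ(b_i/K_i) = 3.87/0.0663 + 12.3/251 + 5.75/9.72 = 59.01 d.
q = Δh / Σ(b_i/K_i) = 12.4 / 59.01 = 0.2101 m/day.
In each layer the seepage velocity is v_i = q/n_i, so the layer transit time is t_i = b_i·n_i / q:
  layer 1 (silt): t_1 = 3.87 × 0.15 / 0.2101 = 2.763 d
  layer 2 (karst limestone): t_2 = 12.3 × 0.04 / 0.2101 = 2.341 d
  layer 3 (weathered basalt): t_3 = 5.75 × 0.12 / 0.2101 = 3.284 d
Total t = Σ t_i = 8.388 days.

8.39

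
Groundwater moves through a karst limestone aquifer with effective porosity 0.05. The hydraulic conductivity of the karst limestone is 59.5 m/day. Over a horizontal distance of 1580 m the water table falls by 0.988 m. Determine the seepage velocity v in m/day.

0.744

Hydraulic gradient i = Δh / L = 0.988 / 1580 = 0.0006253.
Darcy flux q = K · i = 59.50 × 0.0006253 = 0.03721 m/day.
Seepage velocity v = q / n_e = 0.03721 / 0.05 = 0.7441 m/day.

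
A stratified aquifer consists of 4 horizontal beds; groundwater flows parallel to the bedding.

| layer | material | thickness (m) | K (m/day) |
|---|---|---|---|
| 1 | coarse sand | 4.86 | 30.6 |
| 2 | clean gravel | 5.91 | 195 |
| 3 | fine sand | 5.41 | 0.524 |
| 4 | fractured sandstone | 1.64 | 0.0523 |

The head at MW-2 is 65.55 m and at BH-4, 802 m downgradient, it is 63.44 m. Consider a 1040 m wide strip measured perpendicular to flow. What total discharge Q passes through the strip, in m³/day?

Flow is parallel to layering, so each bed carries its own Darcy discharge and the transmissivities add.
Σ(K_i·b_i) = 30.6×4.86 + 195×5.91 + 0.524×5.41 + 0.0523×1.64 = 1304 m²/day.
Hydraulic gradient i = (65.55 − 63.44) / 802 = 2.11 / 802 = 0.002631.
Q = Σ(K_i·b_i) · W · i = 1304 × 1040 × 0.002631 = 3568 m³/day.

3570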